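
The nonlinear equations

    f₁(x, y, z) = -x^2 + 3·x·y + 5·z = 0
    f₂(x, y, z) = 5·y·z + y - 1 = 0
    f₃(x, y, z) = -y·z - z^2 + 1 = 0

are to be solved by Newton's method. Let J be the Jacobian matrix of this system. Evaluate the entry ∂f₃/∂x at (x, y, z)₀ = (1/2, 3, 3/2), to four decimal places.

0.0000

∂f₃/∂x = 0.
At (1/2, 3, 3/2) this is 0.0000.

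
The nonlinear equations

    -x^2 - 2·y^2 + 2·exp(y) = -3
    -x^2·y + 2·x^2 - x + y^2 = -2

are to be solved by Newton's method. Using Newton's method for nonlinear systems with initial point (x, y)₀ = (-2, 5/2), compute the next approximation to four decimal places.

At (-2, 5/2): F = (10.864988, 8.2500).
Jacobian J = [[-2·x, -4·y + 2·exp(y)], [-2·x·y + 4·x - 1, -x^2 + 2·y]].
At the point, J = [[4.0000, 14.364988], [1.0000, 1.0000]] (det J = -10.364988).
Solving J·Δ = −F gives Δ = (-10.3856, 2.1356).
Then the next iterate is (x, y)₁ = (-12.3856, 4.6356).

(-12.3856, 4.6356)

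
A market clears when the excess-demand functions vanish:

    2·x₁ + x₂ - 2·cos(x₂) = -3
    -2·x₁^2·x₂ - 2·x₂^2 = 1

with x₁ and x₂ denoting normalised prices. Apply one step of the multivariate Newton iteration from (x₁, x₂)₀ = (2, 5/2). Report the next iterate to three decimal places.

(17.902, -17.030)

At (2, 5/2): F = (11.10229, -33.500).
Jacobian J = [[2, 2·sin(x₂) + 1], [-4·x₁·x₂, -2·x₁^2 - 4·x₂]].
At the point, J = [[2.000, 2.19694], [-20.000, -18.000]] (det J = 7.93889).
Solving J·Δ = −F gives Δ = (15.902, -19.530).
Then the next iterate is (x₁, x₂)₁ = (17.902, -17.030).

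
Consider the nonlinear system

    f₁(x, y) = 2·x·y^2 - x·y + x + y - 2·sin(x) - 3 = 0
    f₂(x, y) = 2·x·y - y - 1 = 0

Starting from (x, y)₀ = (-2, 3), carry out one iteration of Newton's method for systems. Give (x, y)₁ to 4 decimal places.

(2.4240, 5.1088)

At (-2, 3): F = (-30.181405, -16.0000).
Jacobian J = [[2·y^2 - y - 2·cos(x) + 1, 4·x·y - x + 1], [2·y, 2·x - 1]].
At the point, J = [[16.832294, -21.0000], [6.0000, -5.0000]] (det J = 41.838532).
Solving J·Δ = −F gives Δ = (4.4240, 2.1088).
Then the next iterate is (x, y)₁ = (2.4240, 5.1088).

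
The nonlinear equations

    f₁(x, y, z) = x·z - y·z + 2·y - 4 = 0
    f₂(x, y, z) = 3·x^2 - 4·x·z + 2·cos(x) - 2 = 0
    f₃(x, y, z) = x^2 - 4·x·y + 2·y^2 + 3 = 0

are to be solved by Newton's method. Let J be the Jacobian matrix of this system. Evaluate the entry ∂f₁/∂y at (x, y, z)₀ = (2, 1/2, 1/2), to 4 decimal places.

∂f₁/∂y = -z + 2.
At (2, 1/2, 1/2) this is 1.5000.

1.5000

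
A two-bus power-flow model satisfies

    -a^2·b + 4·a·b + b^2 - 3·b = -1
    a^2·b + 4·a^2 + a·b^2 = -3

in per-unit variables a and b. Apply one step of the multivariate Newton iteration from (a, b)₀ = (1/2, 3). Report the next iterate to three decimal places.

(-0.005, 2.642)

At (1/2, 3): F = (6.250, 9.250).
Jacobian J = [[-2·a·b + 4·b, -a^2 + 4·a + 2·b - 3], [2·a·b + 8·a + b^2, a^2 + 2·a·b]].
At the point, J = [[9.000, 4.750], [16.000, 3.250]] (det J = -46.750).
Solving J·Δ = −F gives Δ = (-0.505, -0.358).
Then the next iterate is (a, b)₁ = (-0.005, 2.642).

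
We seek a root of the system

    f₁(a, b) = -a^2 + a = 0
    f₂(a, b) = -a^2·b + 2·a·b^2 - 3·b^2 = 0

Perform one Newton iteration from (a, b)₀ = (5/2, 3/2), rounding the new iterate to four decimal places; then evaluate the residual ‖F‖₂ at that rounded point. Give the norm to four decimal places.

At (5/2, 3/2): F = (-3.7500, -4.8750).
Jacobian J = [[-2·a + 1, 0], [-2·a·b + 2·b^2, -a^2 + 4·a·b - 6·b]].
At the point, J = [[-4.0000, 0.0000], [-3.0000, -0.2500]] (det J = 1.0000).
Solving J·Δ = −F gives Δ = (-0.9375, -8.2500).
Then the next iterate is (a, b)₁ = (1.5625, -6.7500).
Re-evaluating at (1.5625, -6.7500): F = (-0.878906, 22.174805), so ‖F‖₂ = 22.1922.

22.1922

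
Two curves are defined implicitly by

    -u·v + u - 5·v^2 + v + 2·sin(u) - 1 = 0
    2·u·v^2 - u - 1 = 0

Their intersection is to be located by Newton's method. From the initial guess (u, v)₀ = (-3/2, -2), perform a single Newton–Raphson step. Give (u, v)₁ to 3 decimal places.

At (-3/2, -2): F = (-29.49499, -11.500).
Jacobian J = [[-v + 2·cos(u) + 1, -u - 10·v + 1], [2·v^2 - 1, 4·u·v]].
At the point, J = [[3.14147, 22.500], [7.000, 12.000]] (det J = -119.80231).
Solving J·Δ = −F gives Δ = (-0.795, 1.422).
Then the next iterate is (u, v)₁ = (-2.295, -0.578).

(-2.295, -0.578)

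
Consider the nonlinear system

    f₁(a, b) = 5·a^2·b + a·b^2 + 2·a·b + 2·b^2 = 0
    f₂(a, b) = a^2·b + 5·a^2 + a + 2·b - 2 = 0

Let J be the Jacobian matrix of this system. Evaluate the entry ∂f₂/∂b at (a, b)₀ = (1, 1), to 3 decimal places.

3.000

∂f₂/∂b = a^2 + 2.
At (1, 1) this is 3.000.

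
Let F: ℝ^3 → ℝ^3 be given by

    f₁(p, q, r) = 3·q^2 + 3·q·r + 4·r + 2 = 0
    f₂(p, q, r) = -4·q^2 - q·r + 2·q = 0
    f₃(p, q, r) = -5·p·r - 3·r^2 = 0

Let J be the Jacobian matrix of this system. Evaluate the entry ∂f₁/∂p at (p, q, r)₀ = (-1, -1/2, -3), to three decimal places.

0.000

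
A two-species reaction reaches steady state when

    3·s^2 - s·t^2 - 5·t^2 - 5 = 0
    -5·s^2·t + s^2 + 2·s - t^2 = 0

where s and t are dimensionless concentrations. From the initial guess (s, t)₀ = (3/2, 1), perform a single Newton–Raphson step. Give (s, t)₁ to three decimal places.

(1.381, 0.561)

At (3/2, 1): F = (-4.750, -7.000).
Jacobian J = [[6·s - t^2, -2·s·t - 10·t], [-10·s·t + 2·s + 2, -5·s^2 - 2·t]].
At the point, J = [[8.000, -13.000], [-10.000, -13.250]] (det J = -236.000).
Solving J·Δ = −F gives Δ = (-0.119, -0.439).
Then the next iterate is (s, t)₁ = (1.381, 0.561).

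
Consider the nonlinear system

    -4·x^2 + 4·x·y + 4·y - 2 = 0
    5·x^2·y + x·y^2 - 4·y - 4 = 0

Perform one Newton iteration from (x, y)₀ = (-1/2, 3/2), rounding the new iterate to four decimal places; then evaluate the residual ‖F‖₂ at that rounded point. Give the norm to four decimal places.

8.1934

At (-1/2, 3/2): F = (0.0000, -9.2500).
Jacobian J = [[-8·x + 4·y, 4·x + 4], [10·x·y + y^2, 5·x^2 + 2·x·y - 4]].
At the point, J = [[10.0000, 2.0000], [-5.2500, -4.2500]] (det J = -32.0000).
Solving J·Δ = −F gives Δ = (0.5781, -2.8906).
Then the next iterate is (x, y)₁ = (0.0781, -1.3906).
Re-evaluating at (0.0781, -1.3906): F = (-8.021222, 1.671017), so ‖F‖₂ = 8.1934.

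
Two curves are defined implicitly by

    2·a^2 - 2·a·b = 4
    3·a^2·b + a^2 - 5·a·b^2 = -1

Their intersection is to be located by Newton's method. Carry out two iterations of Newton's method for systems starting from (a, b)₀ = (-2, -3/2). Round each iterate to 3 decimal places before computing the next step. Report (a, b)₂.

(-1.642, -0.460)

At (-2, -3/2): F = (-2.000, 9.500).
Jacobian J = [[4·a - 2·b, -2·a], [6·a·b + 2·a - 5·b^2, 3·a^2 - 10·a·b]].
At the point, J = [[-5.000, 4.000], [2.750, -18.000]] (det J = 79.000).
Solving J·Δ = −F gives Δ = (0.025, 0.532).
Then the next iterate is (a, b)₁ = (-1.975, -0.968).
Round to (-1.975, -0.968) and repeat: F = (-0.02235, 2.82632), J = [[-5.964, 3.950], [2.83568, -7.41612]].
Δ = (0.333, 0.508), so (a, b)₂ = (-1.642, -0.460).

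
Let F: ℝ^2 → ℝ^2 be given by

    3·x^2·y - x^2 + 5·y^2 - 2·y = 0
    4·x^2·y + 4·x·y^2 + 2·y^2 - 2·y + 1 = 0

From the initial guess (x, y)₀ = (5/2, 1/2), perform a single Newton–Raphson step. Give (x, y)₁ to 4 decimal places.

At (5/2, 1/2): F = (3.3750, 15.5000).
Jacobian J = [[6·x·y - 2·x, 3·x^2 + 10·y - 2], [8·x·y + 4·y^2, 4·x^2 + 8·x·y + 4·y - 2]].
At the point, J = [[2.5000, 21.7500], [11.0000, 35.0000]] (det J = -151.7500).
Solving J·Δ = −F gives Δ = (-1.4432, 0.0107).
Then the next iterate is (x, y)₁ = (1.0568, 0.5107).

(1.0568, 0.5107)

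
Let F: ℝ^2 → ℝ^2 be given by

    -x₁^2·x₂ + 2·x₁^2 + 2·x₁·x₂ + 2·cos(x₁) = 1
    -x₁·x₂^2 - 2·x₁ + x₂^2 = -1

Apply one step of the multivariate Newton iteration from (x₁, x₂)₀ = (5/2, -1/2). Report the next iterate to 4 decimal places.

At (5/2, -1/2): F = (10.522713, -4.3750).
Jacobian J = [[-2·x₁·x₂ + 4·x₁ + 2·x₂ - 2·sin(x₁), -x₁^2 + 2·x₁], [-x₂^2 - 2, -2·x₁·x₂ + 2·x₂]].
At the point, J = [[10.303056, -1.2500], [-2.2500, 1.5000]] (det J = 12.642084).
Solving J·Δ = −F gives Δ = (-0.8160, 1.6927).
Then the next iterate is (x₁, x₂)₁ = (1.6840, 1.1927).

(1.6840, 1.1927)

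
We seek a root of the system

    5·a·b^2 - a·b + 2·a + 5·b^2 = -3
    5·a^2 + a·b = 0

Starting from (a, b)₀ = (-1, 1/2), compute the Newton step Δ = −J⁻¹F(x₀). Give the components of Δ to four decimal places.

At (-1, 1/2): F = (1.5000, 4.5000).
Jacobian J = [[5·b^2 - b + 2, 10·a·b - a + 10·b], [10·a + b, a]].
At the point, J = [[2.7500, 1.0000], [-9.5000, -1.0000]] (det J = 6.7500).
Solving J·Δ = −F gives Δ = (0.8889, -3.9444).

(0.8889, -3.9444)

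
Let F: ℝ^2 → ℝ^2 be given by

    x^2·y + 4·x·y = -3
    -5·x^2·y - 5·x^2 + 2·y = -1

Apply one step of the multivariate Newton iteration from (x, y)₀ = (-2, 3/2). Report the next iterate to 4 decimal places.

(-1.3500, 0.7500)

At (-2, 3/2): F = (-3.0000, -46.0000).
Jacobian J = [[2·x·y + 4·y, x^2 + 4·x], [-10·x·y - 10·x, -5·x^2 + 2]].
At the point, J = [[0.0000, -4.0000], [50.0000, -18.0000]] (det J = 200.0000).
Solving J·Δ = −F gives Δ = (0.6500, -0.7500).
Then the next iterate is (x, y)₁ = (-1.3500, 0.7500).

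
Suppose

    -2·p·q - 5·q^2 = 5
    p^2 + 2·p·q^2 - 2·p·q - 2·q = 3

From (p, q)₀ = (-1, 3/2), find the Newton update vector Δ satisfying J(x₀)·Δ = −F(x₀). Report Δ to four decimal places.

(0.4348, -1.1196)

At (-1, 3/2): F = (-13.2500, -6.5000).
Jacobian J = [[-2·q, -2·p - 10·q], [2·p + 2·q^2 - 2·q, 4·p·q - 2·p - 2]].
At the point, J = [[-3.0000, -13.0000], [-0.5000, -6.0000]] (det J = 11.5000).
Solving J·Δ = −F gives Δ = (0.4348, -1.1196).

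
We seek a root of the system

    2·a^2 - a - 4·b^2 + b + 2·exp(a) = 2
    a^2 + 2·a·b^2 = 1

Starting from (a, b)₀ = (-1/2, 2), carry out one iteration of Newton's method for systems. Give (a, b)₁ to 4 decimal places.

At (-1/2, 2): F = (-13.786939, -4.7500).
Jacobian J = [[4·a + 2·exp(a) - 1, -8·b + 1], [2·a + 2·b^2, 4·a·b]].
At the point, J = [[-1.786939, -15.0000], [7.0000, -4.0000]] (det J = 112.147755).
Solving J·Δ = −F gives Δ = (0.1436, -0.9362).
Then the next iterate is (a, b)₁ = (-0.3564, 1.0638).

(-0.3564, 1.0638)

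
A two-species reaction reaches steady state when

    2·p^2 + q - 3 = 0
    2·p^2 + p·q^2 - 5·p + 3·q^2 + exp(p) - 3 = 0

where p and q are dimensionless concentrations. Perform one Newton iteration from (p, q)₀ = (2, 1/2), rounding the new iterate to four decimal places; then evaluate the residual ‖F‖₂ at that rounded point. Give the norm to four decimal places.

6.7310

At (2, 1/2): F = (5.5000, 3.639056).
Jacobian J = [[4·p, 1], [4·p + q^2 + exp(p) - 5, 2·p·q + 6·q]].
At the point, J = [[8.0000, 1.0000], [10.639056, 5.0000]] (det J = 29.360944).
Solving J·Δ = −F gives Δ = (-0.8127, 1.0014).
Then the next iterate is (p, q)₁ = (1.1873, 1.5014).
Re-evaluating at (1.1873, 1.5014): F = (1.320763, 6.600101), so ‖F‖₂ = 6.7310.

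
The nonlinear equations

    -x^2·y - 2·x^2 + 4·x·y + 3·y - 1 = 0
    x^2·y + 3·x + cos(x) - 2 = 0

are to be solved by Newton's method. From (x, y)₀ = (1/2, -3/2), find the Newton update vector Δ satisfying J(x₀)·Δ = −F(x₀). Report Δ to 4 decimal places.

(-0.3350, 1.3573)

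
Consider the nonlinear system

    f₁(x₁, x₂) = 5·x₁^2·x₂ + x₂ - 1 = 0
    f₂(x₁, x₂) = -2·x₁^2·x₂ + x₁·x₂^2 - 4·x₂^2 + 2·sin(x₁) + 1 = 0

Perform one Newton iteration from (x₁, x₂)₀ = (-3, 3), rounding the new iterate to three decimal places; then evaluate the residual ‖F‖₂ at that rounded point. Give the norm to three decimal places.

51.653

At (-3, 3): F = (137.000, -116.28224).
Jacobian J = [[10·x₁·x₂, 5·x₁^2 + 1], [-4·x₁·x₂ + x₂^2 + 2·cos(x₁), -2·x₁^2 + 2·x₁·x₂ - 8·x₂]].
At the point, J = [[-90.000, 46.000], [43.02002, -60.000]] (det J = 3421.07931).
Solving J·Δ = −F gives Δ = (0.839, -1.336).
Then the next iterate is (x₁, x₂)₁ = (-2.161, 1.664).
Re-evaluating at (-2.161, 1.664): F = (39.51774, -33.26232), so ‖F‖₂ = 51.653.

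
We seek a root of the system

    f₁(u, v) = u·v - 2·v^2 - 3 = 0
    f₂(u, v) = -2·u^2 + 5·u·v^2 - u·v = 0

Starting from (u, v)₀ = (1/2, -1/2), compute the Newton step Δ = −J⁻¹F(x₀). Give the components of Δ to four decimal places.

(-4.8529, 0.5294)

At (1/2, -1/2): F = (-3.7500, 0.3750).
Jacobian J = [[v, u - 4·v], [-4·u + 5·v^2 - v, 10·u·v - u]].
At the point, J = [[-0.5000, 2.5000], [-0.2500, -3.0000]] (det J = 2.1250).
Solving J·Δ = −F gives Δ = (-4.8529, 0.5294).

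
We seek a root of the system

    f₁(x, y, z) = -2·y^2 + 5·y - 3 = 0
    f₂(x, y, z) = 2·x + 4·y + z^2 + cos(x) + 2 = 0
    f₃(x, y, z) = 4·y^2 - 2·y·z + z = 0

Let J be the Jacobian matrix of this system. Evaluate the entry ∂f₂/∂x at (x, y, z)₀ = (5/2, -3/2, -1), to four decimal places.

∂f₂/∂x = -sin(x) + 2.
At (5/2, -3/2, -1) this is 1.4015.

1.4015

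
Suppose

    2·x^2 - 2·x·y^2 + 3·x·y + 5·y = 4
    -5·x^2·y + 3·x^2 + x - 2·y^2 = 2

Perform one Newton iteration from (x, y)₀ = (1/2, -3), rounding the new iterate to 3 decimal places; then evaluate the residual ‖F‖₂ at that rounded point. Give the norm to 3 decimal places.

At (1/2, -3): F = (-32.000, -15.000).
Jacobian J = [[4·x - 2·y^2 + 3·y, -4·x·y + 3·x + 5], [-10·x·y + 6·x + 1, -5·x^2 - 4·y]].
At the point, J = [[-25.000, 12.500], [19.000, 10.750]] (det J = -506.250).
Solving J·Δ = −F gives Δ = (-0.309, 1.942).
Then the next iterate is (x, y)₁ = (0.191, -1.058).
Re-evaluating at (0.191, -1.058): F = (-10.25087, -3.74530), so ‖F‖₂ = 10.914.

10.914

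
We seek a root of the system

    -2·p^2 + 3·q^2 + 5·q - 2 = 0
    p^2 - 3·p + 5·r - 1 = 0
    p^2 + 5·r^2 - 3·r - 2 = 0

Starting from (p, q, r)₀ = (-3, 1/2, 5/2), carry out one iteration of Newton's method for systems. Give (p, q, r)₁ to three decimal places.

(-0.052, -1.828, 1.906)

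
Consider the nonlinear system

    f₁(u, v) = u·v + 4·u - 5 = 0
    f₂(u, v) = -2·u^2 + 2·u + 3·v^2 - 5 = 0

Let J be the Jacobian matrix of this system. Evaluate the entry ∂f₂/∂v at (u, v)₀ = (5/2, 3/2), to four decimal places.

9.0000

∂f₂/∂v = 6·v.
At (5/2, 3/2) this is 9.0000.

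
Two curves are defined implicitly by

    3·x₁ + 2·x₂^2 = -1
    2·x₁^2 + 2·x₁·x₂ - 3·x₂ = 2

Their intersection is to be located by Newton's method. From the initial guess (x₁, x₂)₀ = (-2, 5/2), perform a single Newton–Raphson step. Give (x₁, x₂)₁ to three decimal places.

At (-2, 5/2): F = (7.500, -11.500).
Jacobian J = [[3, 4·x₂], [4·x₁ + 2·x₂, 2·x₁ - 3]].
At the point, J = [[3.000, 10.000], [-3.000, -7.000]] (det J = 9.000).
Solving J·Δ = −F gives Δ = (-6.944, 1.333).
Then the next iterate is (x₁, x₂)₁ = (-8.944, 3.833).

(-8.944, 3.833)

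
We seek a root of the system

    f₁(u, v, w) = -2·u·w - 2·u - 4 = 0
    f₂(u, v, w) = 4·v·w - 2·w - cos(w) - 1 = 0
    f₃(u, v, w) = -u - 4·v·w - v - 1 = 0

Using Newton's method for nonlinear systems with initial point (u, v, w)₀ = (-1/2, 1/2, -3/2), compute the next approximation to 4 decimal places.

At (-1/2, 1/2, -3/2): F = (-4.5000, -1.070737, 2.0000).
Jacobian J = [[-2·w - 2, 0, -2·u], [0, 4·w, 4·v + sin(w) - 2], [-1, -4·w - 1, -4·v]].
At the point, J = [[1.0000, 0.0000, 1.0000], [0.0000, -6.0000, -0.997495], [-1.0000, 5.0000, -2.0000]] (det J = 10.987475).
Solving J·Δ = −F gives Δ = (6.3524, 0.1295, -1.8524).
Then the next iterate is (u, v, w)₁ = (5.8524, 0.6295, -3.3524).

(5.8524, 0.6295, -3.3524)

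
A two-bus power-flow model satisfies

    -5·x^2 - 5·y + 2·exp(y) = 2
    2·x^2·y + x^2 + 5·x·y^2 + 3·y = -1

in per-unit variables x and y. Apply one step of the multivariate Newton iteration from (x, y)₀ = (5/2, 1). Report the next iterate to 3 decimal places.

(1.184, 0.780)

At (5/2, 1): F = (-32.81344, 35.250).
Jacobian J = [[-10·x, 2·exp(y) - 5], [4·x·y + 2·x + 5·y^2, 2·x^2 + 10·x·y + 3]].
At the point, J = [[-25.000, 0.43656], [20.000, 40.500]] (det J = -1021.23127).
Solving J·Δ = −F gives Δ = (-1.316, -0.220).
Then the next iterate is (x, y)₁ = (1.184, 0.780).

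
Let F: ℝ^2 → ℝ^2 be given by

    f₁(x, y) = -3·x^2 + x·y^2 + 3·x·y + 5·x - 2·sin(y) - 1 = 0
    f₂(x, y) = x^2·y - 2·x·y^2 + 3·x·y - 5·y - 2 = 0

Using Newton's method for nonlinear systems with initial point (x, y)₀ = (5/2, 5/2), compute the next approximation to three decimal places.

(1.712, 1.436)

At (5/2, 5/2): F = (25.92806, -11.375).
Jacobian J = [[-6·x + y^2 + 3·y + 5, 2·x·y + 3·x - 2·cos(y)], [2·x·y - 2·y^2 + 3·y, x^2 - 4·x·y + 3·x - 5]].
At the point, J = [[3.750, 21.60229], [7.500, -16.250]] (det J = -222.95465).
Solving J·Δ = −F gives Δ = (-0.788, -1.064).
Then the next iterate is (x, y)₁ = (1.712, 1.436).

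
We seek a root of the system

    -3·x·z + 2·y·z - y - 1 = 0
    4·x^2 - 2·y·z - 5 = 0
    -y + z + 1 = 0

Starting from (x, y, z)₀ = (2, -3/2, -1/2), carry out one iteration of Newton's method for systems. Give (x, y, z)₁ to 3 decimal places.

(1.283, 0.493, -0.507)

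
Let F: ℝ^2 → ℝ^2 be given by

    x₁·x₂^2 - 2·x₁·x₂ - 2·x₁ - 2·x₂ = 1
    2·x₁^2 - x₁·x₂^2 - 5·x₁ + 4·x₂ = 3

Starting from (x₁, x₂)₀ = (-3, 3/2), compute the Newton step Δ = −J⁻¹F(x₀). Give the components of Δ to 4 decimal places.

At (-3, 3/2): F = (4.2500, 42.7500).
Jacobian J = [[x₂^2 - 2·x₂ - 2, 2·x₁·x₂ - 2·x₁ - 2], [4·x₁ - x₂^2 - 5, -2·x₁·x₂ + 4]].
At the point, J = [[-2.7500, -5.0000], [-19.2500, 13.0000]] (det J = -132.0000).
Solving J·Δ = −F gives Δ = (2.0379, -0.2708).

(2.0379, -0.2708)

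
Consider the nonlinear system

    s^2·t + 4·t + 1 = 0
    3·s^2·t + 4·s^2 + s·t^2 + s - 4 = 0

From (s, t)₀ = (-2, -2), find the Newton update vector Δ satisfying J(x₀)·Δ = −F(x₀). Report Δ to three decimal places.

(2.214, -0.339)

At (-2, -2): F = (-15.000, -22.000).
Jacobian J = [[2·s·t, s^2 + 4], [6·s·t + 8·s + t^2 + 1, 3·s^2 + 2·s·t]].
At the point, J = [[8.000, 8.000], [13.000, 20.000]] (det J = 56.000).
Solving J·Δ = −F gives Δ = (2.214, -0.339).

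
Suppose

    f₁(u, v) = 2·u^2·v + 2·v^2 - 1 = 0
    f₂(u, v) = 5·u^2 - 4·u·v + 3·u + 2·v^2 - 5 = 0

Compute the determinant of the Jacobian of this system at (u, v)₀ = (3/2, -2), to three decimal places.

259.000

J = [[4·u·v, 2·u^2 + 4·v], [10·u - 4·v + 3, -4·u + 4·v]].
At the point, J = [[-12.000, -3.500], [26.000, -14.000]].
det J = 259.000.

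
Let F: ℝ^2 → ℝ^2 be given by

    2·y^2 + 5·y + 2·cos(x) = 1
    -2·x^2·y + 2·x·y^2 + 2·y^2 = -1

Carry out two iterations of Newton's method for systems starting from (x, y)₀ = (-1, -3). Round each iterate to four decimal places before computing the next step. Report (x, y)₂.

(-0.8982, -2.5252)

At (-1, -3): F = (3.080605, 7.0000).
Jacobian J = [[-2·sin(x), 4·y + 5], [-4·x·y + 2·y^2, -2·x^2 + 4·x·y + 4·y]].
At the point, J = [[1.682942, -7.0000], [6.0000, -2.0000]] (det J = 38.634116).
Solving J·Δ = −F gives Δ = (-1.1088, 0.1735).
Then the next iterate is (x, y)₁ = (-2.1088, -2.8265).
Round to (-2.1088, -2.8265) and repeat: F = (-0.179141, 8.422469), J = [[1.717467, -6.3060], [-7.863888, 3.642018]].
Δ = (1.2106, 0.3013), so (x, y)₂ = (-0.8982, -2.5252).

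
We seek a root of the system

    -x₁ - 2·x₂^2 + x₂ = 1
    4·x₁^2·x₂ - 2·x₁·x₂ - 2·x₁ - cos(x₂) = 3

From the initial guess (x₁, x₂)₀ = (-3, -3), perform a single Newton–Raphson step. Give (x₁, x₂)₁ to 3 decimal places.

At (-3, -3): F = (-19.000, -122.01001).
Jacobian J = [[-1, -4·x₂ + 1], [8·x₁·x₂ - 2·x₂ - 2, 4·x₁^2 - 2·x₁ + sin(x₂)]].
At the point, J = [[-1.000, 13.000], [76.000, 41.85888]] (det J = -1029.85888).
Solving J·Δ = −F gives Δ = (0.768, 1.521).
Then the next iterate is (x₁, x₂)₁ = (-2.232, -1.479).

(-2.232, -1.479)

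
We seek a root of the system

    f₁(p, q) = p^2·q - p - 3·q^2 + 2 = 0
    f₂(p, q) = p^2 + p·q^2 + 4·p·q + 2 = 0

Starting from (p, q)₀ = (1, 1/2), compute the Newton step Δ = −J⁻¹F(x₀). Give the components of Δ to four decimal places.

At (1, 1/2): F = (0.7500, 5.2500).
Jacobian J = [[2·p·q - 1, p^2 - 6·q], [2·p + q^2 + 4·q, 2·p·q + 4·p]].
At the point, J = [[0.0000, -2.0000], [4.2500, 5.0000]] (det J = 8.5000).
Solving J·Δ = −F gives Δ = (-1.6765, 0.3750).

(-1.6765, 0.3750)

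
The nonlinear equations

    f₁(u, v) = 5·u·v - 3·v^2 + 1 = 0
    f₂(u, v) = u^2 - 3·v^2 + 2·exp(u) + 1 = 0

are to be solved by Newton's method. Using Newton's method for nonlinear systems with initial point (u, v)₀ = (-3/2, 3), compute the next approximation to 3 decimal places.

(-0.668, 1.587)

At (-3/2, 3): F = (-48.500, -23.30374).
Jacobian J = [[5·v, 5·u - 6·v], [2·u + 2·exp(u), -6·v]].
At the point, J = [[15.000, -25.500], [-2.55374, -18.000]] (det J = -335.12036).
Solving J·Δ = −F gives Δ = (0.832, -1.413).
Then the next iterate is (u, v)₁ = (-0.668, 1.587).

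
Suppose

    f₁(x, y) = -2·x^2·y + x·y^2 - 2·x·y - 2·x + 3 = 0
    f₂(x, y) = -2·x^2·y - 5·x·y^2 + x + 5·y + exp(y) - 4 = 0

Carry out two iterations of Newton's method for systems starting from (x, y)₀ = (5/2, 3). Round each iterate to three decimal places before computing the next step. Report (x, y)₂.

At (5/2, 3): F = (-32.000, -116.41446).
Jacobian J = [[-4·x·y + y^2 - 2·y - 2, -2·x^2 + 2·x·y - 2·x], [-4·x·y - 5·y^2 + 1, -2·x^2 - 10·x·y + exp(y) + 5]].
At the point, J = [[-29.000, -2.500], [-74.000, -62.41446]] (det J = 1625.01943).
Solving J·Δ = −F gives Δ = (-1.050, -0.620).
Then the next iterate is (x, y)₁ = (1.450, 2.380).
Round to (1.450, 2.380) and repeat: F = (-8.59652, -30.91990), J = [[-14.89960, -0.203], [-41.126, -22.91010]].
Δ = (-0.573, -0.322), so (x, y)₂ = (0.877, 2.058).

(0.877, 2.058)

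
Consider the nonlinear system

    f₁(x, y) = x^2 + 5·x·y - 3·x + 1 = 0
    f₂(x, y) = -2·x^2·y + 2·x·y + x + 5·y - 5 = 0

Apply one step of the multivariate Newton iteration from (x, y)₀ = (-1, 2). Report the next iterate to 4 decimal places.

(-0.6429, 1.3571)

At (-1, 2): F = (-5.0000, -4.0000).
Jacobian J = [[2·x + 5·y - 3, 5·x], [-4·x·y + 2·y + 1, -2·x^2 + 2·x + 5]].
At the point, J = [[5.0000, -5.0000], [13.0000, 1.0000]] (det J = 70.0000).
Solving J·Δ = −F gives Δ = (0.3571, -0.6429).
Then the next iterate is (x, y)₁ = (-0.6429, 1.3571).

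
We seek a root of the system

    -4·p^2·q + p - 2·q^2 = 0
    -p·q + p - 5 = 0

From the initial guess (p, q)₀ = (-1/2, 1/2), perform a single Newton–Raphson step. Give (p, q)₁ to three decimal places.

At (-1/2, 1/2): F = (-1.500, -5.250).
Jacobian J = [[-8·p·q + 1, -4·p^2 - 4·q], [-q + 1, -p]].
At the point, J = [[3.000, -3.000], [0.500, 0.500]] (det J = 3.000).
Solving J·Δ = −F gives Δ = (5.500, 5.000).
Then the next iterate is (p, q)₁ = (5.000, 5.500).

(5.000, 5.500)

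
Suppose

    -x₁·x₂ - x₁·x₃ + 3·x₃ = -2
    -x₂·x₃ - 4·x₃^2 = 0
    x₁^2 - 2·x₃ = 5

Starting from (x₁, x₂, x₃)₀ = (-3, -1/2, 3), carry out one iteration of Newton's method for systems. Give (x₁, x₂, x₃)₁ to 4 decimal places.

At (-3, -1/2, 3): F = (18.5000, -34.5000, -2.0000).
Jacobian J = [[-x₂ - x₃, -x₁, -x₁ + 3], [0, -x₃, -x₂ - 8·x₃], [2·x₁, 0, -2]].
At the point, J = [[-2.5000, 3.0000, 6.0000], [0.0000, -3.0000, -23.5000], [-6.0000, 0.0000, -2.0000]] (det J = 300.0000).
Solving J·Δ = −F gives Δ = (-0.0300, -4.3717, -0.9100).
Then the next iterate is (x₁, x₂, x₃)₁ = (-3.0300, -4.8717, 2.0900).

(-3.0300, -4.8717, 2.0900)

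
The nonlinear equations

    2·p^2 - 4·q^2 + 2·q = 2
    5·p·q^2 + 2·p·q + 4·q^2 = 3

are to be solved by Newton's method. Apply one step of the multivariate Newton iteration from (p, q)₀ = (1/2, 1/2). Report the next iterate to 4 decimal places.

(1.1667, 0.4167)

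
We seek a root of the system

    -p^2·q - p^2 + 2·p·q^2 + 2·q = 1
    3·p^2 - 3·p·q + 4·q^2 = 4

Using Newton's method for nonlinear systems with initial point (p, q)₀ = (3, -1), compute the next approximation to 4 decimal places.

At (3, -1): F = (3.0000, 36.0000).
Jacobian J = [[-2·p·q - 2·p + 2·q^2, -p^2 + 4·p·q + 2], [6·p - 3·q, -3·p + 8·q]].
At the point, J = [[2.0000, -19.0000], [21.0000, -17.0000]] (det J = 365.0000).
Solving J·Δ = −F gives Δ = (-1.7342, -0.0247).
Then the next iterate is (p, q)₁ = (1.2658, -1.0247).

(1.2658, -1.0247)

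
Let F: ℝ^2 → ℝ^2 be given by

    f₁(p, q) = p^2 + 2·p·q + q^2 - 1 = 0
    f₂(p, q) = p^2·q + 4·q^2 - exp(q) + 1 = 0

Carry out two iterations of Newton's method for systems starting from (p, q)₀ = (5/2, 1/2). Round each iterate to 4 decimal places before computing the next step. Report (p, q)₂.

(0.8049, 0.3285)

At (5/2, 1/2): F = (8.0000, 3.476279).
Jacobian J = [[2·p + 2·q, 2·p + 2·q], [2·p·q, p^2 + 8·q - exp(q)]].
At the point, J = [[6.0000, 6.0000], [2.5000, 8.601279]] (det J = 36.607672).
Solving J·Δ = −F gives Δ = (-1.3099, -0.0234).
Then the next iterate is (p, q)₁ = (1.1901, 0.4766).
Round to (1.1901, 0.4766) and repeat: F = (1.777889, 0.973028), J = [[3.3334, 3.3334], [1.134403, 3.618549]].
Δ = (-0.3852, -0.1481), so (p, q)₂ = (0.8049, 0.3285).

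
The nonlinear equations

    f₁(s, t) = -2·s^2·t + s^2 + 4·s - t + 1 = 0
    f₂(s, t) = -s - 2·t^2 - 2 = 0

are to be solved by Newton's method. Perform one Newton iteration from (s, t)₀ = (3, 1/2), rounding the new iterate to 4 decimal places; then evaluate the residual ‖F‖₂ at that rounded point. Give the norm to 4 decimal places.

At (3, 1/2): F = (12.5000, -5.5000).
Jacobian J = [[-4·s·t + 2·s + 4, -2·s^2 - 1], [-1, -4·t]].
At the point, J = [[4.0000, -19.0000], [-1.0000, -2.0000]] (det J = -27.0000).
Solving J·Δ = −F gives Δ = (-4.7963, -0.3519).
Then the next iterate is (s, t)₁ = (-1.7963, 0.1481).
Re-evaluating at (-1.7963, 0.1481): F = (-4.062353, -0.247567), so ‖F‖₂ = 4.0699.

4.0699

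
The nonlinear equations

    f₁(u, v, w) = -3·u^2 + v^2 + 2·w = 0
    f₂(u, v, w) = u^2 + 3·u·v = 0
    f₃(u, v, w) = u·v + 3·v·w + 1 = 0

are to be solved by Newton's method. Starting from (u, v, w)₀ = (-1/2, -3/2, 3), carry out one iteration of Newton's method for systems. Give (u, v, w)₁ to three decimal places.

At (-1/2, -3/2, 3): F = (7.500, 2.500, -11.750).
Jacobian J = [[-6·u, 2·v, 2], [2·u + 3·v, 3·u, 0], [v, u + 3·w, 3·v]].
At the point, J = [[3.000, -3.000, 2.000], [-5.500, -1.500, 0.000], [-1.500, 8.500, -4.500]] (det J = -3.500).
Solving J·Δ = −F gives Δ = (6.893, -23.607, -49.500).
Then the next iterate is (u, v, w)₁ = (6.393, -25.107, -46.500).

(6.393, -25.107, -46.500)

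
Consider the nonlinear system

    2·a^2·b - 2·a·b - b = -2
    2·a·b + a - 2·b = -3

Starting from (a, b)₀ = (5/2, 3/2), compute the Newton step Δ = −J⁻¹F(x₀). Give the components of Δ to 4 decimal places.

(2.9750, -7.3000)

At (5/2, 3/2): F = (11.7500, 10.0000).
Jacobian J = [[4·a·b - 2·b, 2·a^2 - 2·a - 1], [2·b + 1, 2·a - 2]].
At the point, J = [[12.0000, 6.5000], [4.0000, 3.0000]] (det J = 10.0000).
Solving J·Δ = −F gives Δ = (2.9750, -7.3000).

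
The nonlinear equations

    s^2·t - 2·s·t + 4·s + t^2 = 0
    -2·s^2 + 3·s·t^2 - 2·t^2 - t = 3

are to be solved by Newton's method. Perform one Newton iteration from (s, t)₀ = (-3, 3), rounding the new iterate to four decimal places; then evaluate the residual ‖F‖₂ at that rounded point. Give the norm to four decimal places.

37.9886

At (-3, 3): F = (42.0000, -123.0000).
Jacobian J = [[2·s·t - 2·t + 4, s^2 - 2·s + 2·t], [-4·s + 3·t^2, 6·s·t - 4·t - 1]].
At the point, J = [[-20.0000, 21.0000], [39.0000, -67.0000]] (det J = 521.0000).
Solving J·Δ = −F gives Δ = (0.4434, -1.5777).
Then the next iterate is (s, t)₁ = (-2.5566, 1.4223).
Re-evaluating at (-2.5566, 1.4223): F = (8.365484, -37.056106), so ‖F‖₂ = 37.9886.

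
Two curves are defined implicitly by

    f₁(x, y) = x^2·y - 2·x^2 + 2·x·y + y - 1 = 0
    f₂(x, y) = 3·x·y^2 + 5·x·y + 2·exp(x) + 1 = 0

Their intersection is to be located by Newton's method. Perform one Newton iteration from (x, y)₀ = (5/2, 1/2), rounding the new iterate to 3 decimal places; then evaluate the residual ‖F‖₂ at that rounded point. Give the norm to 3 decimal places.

At (5/2, 1/2): F = (-7.375, 33.48999).
Jacobian J = [[2·x·y - 4·x + 2·y, x^2 + 2·x + 1], [3·y^2 + 5·y + 2·exp(x), 6·x·y + 5·x]].
At the point, J = [[-6.500, 12.250], [27.61499, 20.000]] (det J = -468.28360).
Solving J·Δ = −F gives Δ = (-1.191, -0.030).
Then the next iterate is (x, y)₁ = (1.309, 0.470).
Re-evaluating at (1.309, 0.470): F = (-1.92117, 12.34856), so ‖F‖₂ = 12.497.

12.497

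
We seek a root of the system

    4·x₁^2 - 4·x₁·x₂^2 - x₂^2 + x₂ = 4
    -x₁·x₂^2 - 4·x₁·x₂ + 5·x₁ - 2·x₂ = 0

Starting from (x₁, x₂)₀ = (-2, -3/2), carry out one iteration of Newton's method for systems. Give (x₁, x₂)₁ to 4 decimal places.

(-0.3429, -2.2589)

At (-2, -3/2): F = (26.2500, -14.5000).
Jacobian J = [[8·x₁ - 4·x₂^2, -8·x₁·x₂ - 2·x₂ + 1], [-x₂^2 - 4·x₂ + 5, -2·x₁·x₂ - 4·x₁ - 2]].
At the point, J = [[-25.0000, -20.0000], [8.7500, 0.0000]] (det J = 175.0000).
Solving J·Δ = −F gives Δ = (1.6571, -0.7589).
Then the next iterate is (x₁, x₂)₁ = (-0.3429, -2.2589).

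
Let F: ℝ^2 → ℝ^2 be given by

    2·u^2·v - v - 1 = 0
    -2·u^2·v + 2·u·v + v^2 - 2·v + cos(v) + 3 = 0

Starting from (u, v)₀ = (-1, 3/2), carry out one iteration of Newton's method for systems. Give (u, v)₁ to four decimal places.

(-1.1121, 0.3271)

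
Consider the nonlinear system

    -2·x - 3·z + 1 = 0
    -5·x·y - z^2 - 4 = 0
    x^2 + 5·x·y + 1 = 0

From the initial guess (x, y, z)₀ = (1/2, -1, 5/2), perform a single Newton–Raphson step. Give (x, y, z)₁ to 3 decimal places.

(-0.308, -1.792, 0.538)

At (1/2, -1, 5/2): F = (-7.500, -7.750, -1.250).
Jacobian J = [[-2, 0, -3], [-5·y, -5·x, -2·z], [2·x + 5·y, 5·x, 0]].
At the point, J = [[-2.000, 0.000, -3.000], [5.000, -2.500, -5.000], [-4.000, 2.500, 0.000]] (det J = -32.500).
Solving J·Δ = −F gives Δ = (-0.808, -0.792, -1.962).
Then the next iterate is (x, y, z)₁ = (-0.308, -1.792, 0.538).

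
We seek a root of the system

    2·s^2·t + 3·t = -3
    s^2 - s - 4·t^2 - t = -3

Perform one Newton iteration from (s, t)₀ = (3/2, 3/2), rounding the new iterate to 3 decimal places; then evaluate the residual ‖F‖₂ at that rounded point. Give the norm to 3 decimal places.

At (3/2, 3/2): F = (14.250, -6.750).
Jacobian J = [[4·s·t, 2·s^2 + 3], [2·s - 1, -8·t - 1]].
At the point, J = [[9.000, 7.500], [2.000, -13.000]] (det J = -132.000).
Solving J·Δ = −F gives Δ = (-1.020, -0.676).
Then the next iterate is (s, t)₁ = (0.480, 0.824).
Re-evaluating at (0.480, 0.824): F = (5.85170, -0.78950), so ‖F‖₂ = 5.905.

5.905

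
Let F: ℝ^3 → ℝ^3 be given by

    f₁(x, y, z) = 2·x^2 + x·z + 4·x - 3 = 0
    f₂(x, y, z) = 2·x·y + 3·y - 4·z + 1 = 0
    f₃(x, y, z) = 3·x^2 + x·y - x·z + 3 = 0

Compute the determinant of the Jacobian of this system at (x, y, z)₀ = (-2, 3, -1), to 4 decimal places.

90.0000

J = [[4·x + z + 4, 0, x], [2·y, 2·x + 3, -4], [6·x + y - z, x, -x]].
At the point, J = [[-5.0000, 0.0000, -2.0000], [6.0000, -1.0000, -4.0000], [-8.0000, -2.0000, 2.0000]].
det J = 90.0000.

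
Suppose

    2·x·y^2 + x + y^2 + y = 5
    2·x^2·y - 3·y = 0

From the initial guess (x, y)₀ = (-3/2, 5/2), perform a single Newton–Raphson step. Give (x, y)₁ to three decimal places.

At (-3/2, 5/2): F = (-16.500, 3.750).
Jacobian J = [[2·y^2 + 1, 4·x·y + 2·y + 1], [4·x·y, 2·x^2 - 3]].
At the point, J = [[13.500, -9.000], [-15.000, 1.500]] (det J = -114.750).
Solving J·Δ = −F gives Δ = (0.078, -1.716).
Then the next iterate is (x, y)₁ = (-1.422, 0.784).

(-1.422, 0.784)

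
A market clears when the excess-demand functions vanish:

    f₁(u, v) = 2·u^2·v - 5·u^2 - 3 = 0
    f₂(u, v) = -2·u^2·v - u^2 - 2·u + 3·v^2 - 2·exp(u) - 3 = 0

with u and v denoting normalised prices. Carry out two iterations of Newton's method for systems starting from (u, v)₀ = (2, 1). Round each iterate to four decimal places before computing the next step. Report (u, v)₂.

At (2, 1): F = (-15.0000, -30.778112).
Jacobian J = [[4·u·v - 10·u, 2·u^2], [-4·u·v - 2·u - 2·exp(u) - 2, -2·u^2 + 6·v]].
At the point, J = [[-12.0000, 8.0000], [-28.778112, -2.0000]] (det J = 254.224898).
Solving J·Δ = −F gives Δ = (-1.0865, 0.2452).
Then the next iterate is (u, v)₁ = (0.9135, 1.2452).
Round to (0.9135, 1.2452) and repeat: F = (-5.094217, -8.074174), J = [[-4.585039, 1.668964], [-13.363027, 5.802236]].
Δ = (-3.7392, -7.2200), so (u, v)₂ = (-2.8257, -5.9748).

(-2.8257, -5.9748)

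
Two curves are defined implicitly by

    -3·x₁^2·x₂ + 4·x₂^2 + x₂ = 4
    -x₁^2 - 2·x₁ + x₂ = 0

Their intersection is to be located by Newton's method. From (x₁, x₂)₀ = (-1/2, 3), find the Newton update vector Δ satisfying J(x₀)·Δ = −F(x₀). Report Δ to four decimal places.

(1.7500, -2.0000)

At (-1/2, 3): F = (32.7500, 3.7500).
Jacobian J = [[-6·x₁·x₂, -3·x₁^2 + 8·x₂ + 1], [-2·x₁ - 2, 1]].
At the point, J = [[9.0000, 24.2500], [-1.0000, 1.0000]] (det J = 33.2500).
Solving J·Δ = −F gives Δ = (1.7500, -2.0000).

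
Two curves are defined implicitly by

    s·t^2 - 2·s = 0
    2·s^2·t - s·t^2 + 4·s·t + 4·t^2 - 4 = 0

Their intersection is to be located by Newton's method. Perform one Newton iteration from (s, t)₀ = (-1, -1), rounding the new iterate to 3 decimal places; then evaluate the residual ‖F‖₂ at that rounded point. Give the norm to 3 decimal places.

At (-1, -1): F = (1.000, 3.000).
Jacobian J = [[t^2 - 2, 2·s·t], [4·s·t - t^2 + 4·t, 2·s^2 - 2·s·t + 4·s + 8·t]].
At the point, J = [[-1.000, 2.000], [-1.000, -12.000]] (det J = 14.000).
Solving J·Δ = −F gives Δ = (1.286, 0.143).
Then the next iterate is (s, t)₁ = (0.286, -0.857).
Re-evaluating at (0.286, -0.857): F = (-0.36195, -2.39286), so ‖F‖₂ = 2.420.

2.420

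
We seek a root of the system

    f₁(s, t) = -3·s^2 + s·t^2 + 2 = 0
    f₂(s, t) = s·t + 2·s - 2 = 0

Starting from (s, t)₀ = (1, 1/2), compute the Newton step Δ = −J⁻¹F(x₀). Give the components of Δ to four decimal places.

At (1, 1/2): F = (-0.7500, 0.5000).
Jacobian J = [[-6·s + t^2, 2·s·t], [t + 2, s]].
At the point, J = [[-5.7500, 1.0000], [2.5000, 1.0000]] (det J = -8.2500).
Solving J·Δ = −F gives Δ = (-0.1515, -0.1212).

(-0.1515, -0.1212)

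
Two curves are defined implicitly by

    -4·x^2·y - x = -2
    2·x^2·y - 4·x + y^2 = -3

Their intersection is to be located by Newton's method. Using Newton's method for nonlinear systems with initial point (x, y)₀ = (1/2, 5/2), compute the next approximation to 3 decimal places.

(0.550, 0.945)

At (1/2, 5/2): F = (-1.000, 8.500).
Jacobian J = [[-8·x·y - 1, -4·x^2], [4·x·y - 4, 2·x^2 + 2·y]].
At the point, J = [[-11.000, -1.000], [1.000, 5.500]] (det J = -59.500).
Solving J·Δ = −F gives Δ = (0.050, -1.555).
Then the next iterate is (x, y)₁ = (0.550, 0.945).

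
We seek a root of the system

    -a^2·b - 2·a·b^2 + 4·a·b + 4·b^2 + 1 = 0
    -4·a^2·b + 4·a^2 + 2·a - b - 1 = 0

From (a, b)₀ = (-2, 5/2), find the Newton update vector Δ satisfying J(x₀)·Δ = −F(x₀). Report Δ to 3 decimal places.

At (-2, 5/2): F = (21.000, -31.500).
Jacobian J = [[-2·a·b - 2·b^2 + 4·b, -a^2 - 4·a·b + 4·a + 8·b], [-8·a·b + 8·a + 2, -4·a^2 - 1]].
At the point, J = [[7.500, 28.000], [26.000, -17.000]] (det J = -855.500).
Solving J·Δ = −F gives Δ = (0.614, -0.914).

(0.614, -0.914)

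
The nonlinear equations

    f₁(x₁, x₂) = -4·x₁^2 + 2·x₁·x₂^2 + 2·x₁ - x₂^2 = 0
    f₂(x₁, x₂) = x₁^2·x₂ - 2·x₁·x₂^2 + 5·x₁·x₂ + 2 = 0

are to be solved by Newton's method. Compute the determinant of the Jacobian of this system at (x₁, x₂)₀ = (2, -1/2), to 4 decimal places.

-258.0000

J = [[-8·x₁ + 2·x₂^2 + 2, 4·x₁·x₂ - 2·x₂], [2·x₁·x₂ - 2·x₂^2 + 5·x₂, x₁^2 - 4·x₁·x₂ + 5·x₁]].
At the point, J = [[-13.5000, -3.0000], [-5.0000, 18.0000]].
det J = -258.0000.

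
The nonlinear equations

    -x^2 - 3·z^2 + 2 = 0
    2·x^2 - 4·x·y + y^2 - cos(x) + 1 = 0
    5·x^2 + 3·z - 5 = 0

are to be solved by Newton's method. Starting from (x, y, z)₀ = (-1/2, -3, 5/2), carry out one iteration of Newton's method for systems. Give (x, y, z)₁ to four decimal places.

(-0.4271, -1.9208, 1.3715)

At (-1/2, -3, 5/2): F = (-17.0000, 3.622417, 3.7500).
Jacobian J = [[-2·x, 0, -6·z], [4·x - 4·y + sin(x), -4·x + 2·y, 0], [10·x, 0, 3]].
At the point, J = [[1.0000, 0.0000, -15.0000], [9.520574, -4.0000, 0.0000], [-5.0000, 0.0000, 3.0000]] (det J = 288.0000).
Solving J·Δ = −F gives Δ = (0.0729, 1.0792, -1.1285).
Then the next iterate is (x, y, z)₁ = (-0.4271, -1.9208, 1.3715).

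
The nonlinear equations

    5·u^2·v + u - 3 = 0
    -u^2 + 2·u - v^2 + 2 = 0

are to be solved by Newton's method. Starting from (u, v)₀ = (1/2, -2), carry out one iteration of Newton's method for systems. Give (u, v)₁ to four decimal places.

At (1/2, -2): F = (-5.0000, -1.2500).
Jacobian J = [[10·u·v + 1, 5·u^2], [-2·u + 2, -2·v]].
At the point, J = [[-9.0000, 1.2500], [1.0000, 4.0000]] (det J = -37.2500).
Solving J·Δ = −F gives Δ = (-0.4950, 0.4362).
Then the next iterate is (u, v)₁ = (0.0050, -1.5638).

(0.0050, -1.5638)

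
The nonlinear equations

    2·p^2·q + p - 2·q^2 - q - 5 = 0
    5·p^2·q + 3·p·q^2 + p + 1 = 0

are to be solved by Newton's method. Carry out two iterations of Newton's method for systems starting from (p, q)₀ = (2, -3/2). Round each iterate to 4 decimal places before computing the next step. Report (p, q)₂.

(2.5691, 0.9654)

At (2, -3/2): F = (-18.0000, -13.5000).
Jacobian J = [[4·p·q + 1, 2·p^2 - 4·q - 1], [10·p·q + 3·q^2 + 1, 5·p^2 + 6·p·q]].
At the point, J = [[-11.0000, 13.0000], [-22.2500, 2.0000]] (det J = 267.2500).
Solving J·Δ = −F gives Δ = (-0.5220, 0.9429).
Then the next iterate is (p, q)₁ = (1.4780, -0.5571).
Round to (1.4780, -0.5571) and repeat: F = (-6.019573, -2.230742), J = [[-2.293575, 5.597368], [-6.302857, 5.982057]].
Δ = (1.0911, 1.5225), so (p, q)₂ = (2.5691, 0.9654).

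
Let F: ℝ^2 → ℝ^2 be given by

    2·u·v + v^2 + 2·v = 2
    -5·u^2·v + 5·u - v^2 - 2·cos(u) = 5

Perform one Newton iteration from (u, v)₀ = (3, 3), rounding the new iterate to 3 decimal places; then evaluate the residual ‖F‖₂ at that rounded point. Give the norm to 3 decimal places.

At (3, 3): F = (31.000, -132.02002).
Jacobian J = [[2·v, 2·u + 2·v + 2], [-10·u·v + 2·sin(u) + 5, -5·u^2 - 2·v]].
At the point, J = [[6.000, 14.000], [-84.71776, -51.000]] (det J = 880.04864).
Solving J·Δ = −F gives Δ = (-0.304, -2.084).
Then the next iterate is (u, v)₁ = (2.696, 0.916).
Re-evaluating at (2.696, 0.916): F = (5.61013, -23.84369), so ‖F‖₂ = 24.495.

24.495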